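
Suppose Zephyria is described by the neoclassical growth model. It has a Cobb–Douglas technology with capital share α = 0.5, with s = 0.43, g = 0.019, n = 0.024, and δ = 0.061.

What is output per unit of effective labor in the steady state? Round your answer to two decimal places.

y* ≈ 4.13

At the steady state, Δk = 0, so s·k^α = (n + g + δ)·k.
Rearranging, k^(1−α) = s / (n + g + δ).
k^0.5 = 0.43 / (0.024 + 0.019 + 0.061) = 0.43 / 0.104 = 4.1346
k* = 4.1346^(1/0.5) ≈ 17.0949
y* = (k*)^α = 17.0949^0.5 ≈ 4.1346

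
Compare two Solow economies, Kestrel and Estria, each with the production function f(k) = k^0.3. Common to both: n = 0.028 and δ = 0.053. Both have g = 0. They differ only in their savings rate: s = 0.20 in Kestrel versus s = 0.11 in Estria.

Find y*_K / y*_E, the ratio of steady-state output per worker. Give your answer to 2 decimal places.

ratio ≈ 1.29

Steady-state y* = [s/(n + δ)]^(α/(1−α)), so the ratio is [ (s_K/(n + δ)_K) / (s_E/(n + δ)_E) ]^0.4286.
s_K/(n + δ)_K = 0.20/0.081 = 2.4691; s_E/(n + δ)_E = 0.11/0.081 = 1.3580.
Ratio = (2.4691/1.3580)^0.4286 = 1.8182^0.4286 ≈ 1.2921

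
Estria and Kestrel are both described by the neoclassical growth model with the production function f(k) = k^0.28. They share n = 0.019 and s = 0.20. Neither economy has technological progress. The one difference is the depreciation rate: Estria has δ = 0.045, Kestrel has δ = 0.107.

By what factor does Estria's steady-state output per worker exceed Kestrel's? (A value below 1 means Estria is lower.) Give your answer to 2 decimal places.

Steady-state y* = [s/(n + δ)]^(α/(1−α)), so the ratio is [ (s_E/(n + δ)_E) / (s_K/(n + δ)_K) ]^0.3889.
s_E/(n + δ)_E = 0.20/0.064 = 3.1250; s_K/(n + δ)_K = 0.20/0.126 = 1.5873.
Ratio = (3.1250/1.5873)^0.3889 = 1.9688^0.3889 ≈ 1.3014

y*_E / y*_K ≈ 1.30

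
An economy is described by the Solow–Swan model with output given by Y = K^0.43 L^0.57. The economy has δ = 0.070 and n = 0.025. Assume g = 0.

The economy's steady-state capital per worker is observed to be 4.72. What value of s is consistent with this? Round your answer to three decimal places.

s ≈ 0.230

In steady state, investment equals break-even investment: s·k^α = (n + δ)·k.
So s / (n + δ) = (k*)^(1−α) = 4.72^0.57 = 2.4218.
Therefore s = 2.4218 × (n + δ) = 2.4218 × 0.095 = 0.2301.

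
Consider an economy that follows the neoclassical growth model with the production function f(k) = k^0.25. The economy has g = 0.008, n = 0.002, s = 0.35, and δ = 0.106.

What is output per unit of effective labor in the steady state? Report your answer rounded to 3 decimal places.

Steady state requires s·f(k) = (n + g + δ)·k, i.e. s·k^α = (n + g + δ)·k.
Dividing both sides by k: k^(1−α) = s / (n + g + δ).
k^0.75 = 0.35 / (0.002 + 0.008 + 0.106) = 0.35 / 0.116 = 3.0172
k* = 3.0172^(1/0.75) ≈ 4.3599
y* = (k*)^α = 4.3599^0.25 ≈ 1.4450

y* = 1.445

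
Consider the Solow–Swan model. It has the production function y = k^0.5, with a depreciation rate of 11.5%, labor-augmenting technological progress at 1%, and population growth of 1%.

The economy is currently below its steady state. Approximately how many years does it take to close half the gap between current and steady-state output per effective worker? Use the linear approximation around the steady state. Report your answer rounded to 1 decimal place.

Near the steady state the convergence rate is λ = (1 − α)(n + g + δ).
λ = (1 − 0.5) × 0.135 = 0.5 × 0.135 = 0.0675
Half-life = ln 2 / λ = 0.6931 / 0.0675 ≈ 10.27 years

t_½ ≈ 10.3 years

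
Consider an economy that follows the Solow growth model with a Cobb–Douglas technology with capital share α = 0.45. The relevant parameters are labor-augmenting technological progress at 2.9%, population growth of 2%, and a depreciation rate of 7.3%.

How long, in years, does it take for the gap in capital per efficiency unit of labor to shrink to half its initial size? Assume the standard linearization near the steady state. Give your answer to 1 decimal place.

about 10.3 years

Near the steady state the convergence rate is λ = (1 − α)(n + g + δ).
λ = (1 − 0.45) × 0.122 = 0.55 × 0.122 = 0.0671
Half-life = ln 2 / λ = 0.6931 / 0.0671 ≈ 10.33 years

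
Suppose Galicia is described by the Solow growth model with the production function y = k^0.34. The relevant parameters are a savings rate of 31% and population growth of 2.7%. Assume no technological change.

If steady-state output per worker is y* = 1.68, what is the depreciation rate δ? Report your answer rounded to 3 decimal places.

At the steady state, Δk = 0, so s·k^α = (n + δ)·k.
Since y* = [s/(n + δ)]^(α/(1−α)), we have s/(n + δ) = (y*)^((1−α)/α) = 1.68^1.9412 = 2.7376.
Therefore n + δ = s / 2.7376 = 0.31 / 2.7376 = 0.1132, so δ = 0.1132 − 0.027 = 0.0862.

δ ≈ 0.086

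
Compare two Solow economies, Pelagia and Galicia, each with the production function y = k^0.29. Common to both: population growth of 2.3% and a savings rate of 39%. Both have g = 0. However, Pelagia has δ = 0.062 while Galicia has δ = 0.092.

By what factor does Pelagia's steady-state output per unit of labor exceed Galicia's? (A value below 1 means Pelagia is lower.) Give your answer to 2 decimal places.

Steady-state y* = [s/(n + δ)]^(α/(1−α)), so the ratio is [ (s_P/(n + δ)_P) / (s_G/(n + δ)_G) ]^0.4085.
s_P/(n + δ)_P = 0.39/0.085 = 4.5882; s_G/(n + δ)_G = 0.39/0.115 = 3.3913.
Ratio = (4.5882/3.3913)^0.4085 = 1.3529^0.4085 ≈ 1.1314

ratio ≈ 1.13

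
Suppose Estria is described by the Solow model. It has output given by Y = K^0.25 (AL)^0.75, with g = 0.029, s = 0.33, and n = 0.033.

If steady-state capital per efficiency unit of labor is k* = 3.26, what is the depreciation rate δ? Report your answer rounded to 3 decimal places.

At the steady state, Δk = 0, so s·k^α = (n + g + δ)·k.
So s / (n + g + δ) = (k*)^(1−α) = 3.26^0.75 = 2.4261.
Therefore n + g + δ = s / 2.4261 = 0.33 / 2.4261 = 0.1360, so δ = 0.1360 − 0.062 = 0.0740.

δ ≈ 0.074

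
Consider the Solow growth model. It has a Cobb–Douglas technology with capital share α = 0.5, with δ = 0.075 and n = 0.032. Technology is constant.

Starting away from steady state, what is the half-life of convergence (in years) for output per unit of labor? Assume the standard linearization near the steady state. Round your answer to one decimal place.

half-life ≈ 13.0 years

Near the steady state the convergence rate is λ = (1 − α)(n + δ).
λ = (1 − 0.5) × 0.107 = 0.5 × 0.107 = 0.0535
Half-life = ln 2 / λ = 0.6931 / 0.0535 ≈ 12.96 years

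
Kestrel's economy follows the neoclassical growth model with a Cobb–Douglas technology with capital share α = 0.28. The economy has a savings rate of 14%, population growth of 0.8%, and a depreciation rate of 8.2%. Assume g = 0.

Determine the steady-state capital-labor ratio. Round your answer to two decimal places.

Steady state requires s·f(k) = (n + δ)·k, i.e. s·k^α = (n + δ)·k.
Dividing both sides by k: k^(1−α) = s / (n + δ).
k^0.72 = 0.14 / (0.008 + 0.082) = 0.14 / 0.090 = 1.5556
k* = 1.5556^(1/0.72) ≈ 1.8472

k* ≈ 1.85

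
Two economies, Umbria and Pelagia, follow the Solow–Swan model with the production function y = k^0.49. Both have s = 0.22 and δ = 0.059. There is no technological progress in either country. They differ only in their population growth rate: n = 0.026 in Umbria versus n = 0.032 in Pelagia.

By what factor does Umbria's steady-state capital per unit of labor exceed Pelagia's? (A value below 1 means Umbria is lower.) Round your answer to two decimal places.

Steady-state k* = [s/(n + δ)]^(1/(1−α)), so the ratio is [ (s_U/(n + δ)_U) / (s_P/(n + δ)_P) ]^1.9608.
s_U/(n + δ)_U = 0.22/0.085 = 2.5882; s_P/(n + δ)_P = 0.22/0.091 = 2.4176.
Ratio = (2.5882/2.4176)^1.9608 = 1.0706^1.9608 ≈ 1.1431

k*_U / k*_P ≈ 1.14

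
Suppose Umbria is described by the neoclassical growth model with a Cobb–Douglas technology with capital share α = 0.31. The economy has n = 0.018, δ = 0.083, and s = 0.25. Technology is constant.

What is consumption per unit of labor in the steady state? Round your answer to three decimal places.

At the steady state, Δk = 0, so s·k^α = (n + δ)·k.
Dividing both sides by k: k^(1−α) = s / (n + δ).
k^0.69 = 0.25 / (0.018 + 0.083) = 0.25 / 0.101 = 2.4752
k* = 2.4752^(1/0.69) ≈ 3.7192
y* = (k*)^α = 3.7192^0.31 ≈ 1.5026
c* = (1 − s)·y* = (1 − 0.25) × 1.5026 ≈ 1.1270

c* ≈ 1.127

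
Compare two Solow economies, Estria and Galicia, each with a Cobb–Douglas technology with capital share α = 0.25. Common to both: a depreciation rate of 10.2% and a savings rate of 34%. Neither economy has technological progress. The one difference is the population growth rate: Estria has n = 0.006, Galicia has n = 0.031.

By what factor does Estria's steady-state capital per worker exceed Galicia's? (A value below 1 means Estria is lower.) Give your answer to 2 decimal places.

Steady-state k* = [s/(n + δ)]^(1/(1−α)), so the ratio is [ (s_E/(n + δ)_E) / (s_G/(n + δ)_G) ]^1.3333.
s_E/(n + δ)_E = 0.34/0.108 = 3.1481; s_G/(n + δ)_G = 0.34/0.133 = 2.5564.
Ratio = (3.1481/2.5564)^1.3333 = 1.2315^1.3333 ≈ 1.3200

k*_E / k*_G ≈ 1.32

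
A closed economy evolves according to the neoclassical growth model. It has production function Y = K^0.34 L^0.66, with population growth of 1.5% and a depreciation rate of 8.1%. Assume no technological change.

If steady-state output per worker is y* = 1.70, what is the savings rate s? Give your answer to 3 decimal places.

s ≈ 0.269

In steady state, investment equals break-even investment: s·k^α = (n + δ)·k.
Since y* = [s/(n + δ)]^(α/(1−α)), we have s/(n + δ) = (y*)^((1−α)/α) = 1.70^1.9412 = 2.8012.
Therefore s = 2.8012 × (n + δ) = 2.8012 × 0.096 = 0.2689.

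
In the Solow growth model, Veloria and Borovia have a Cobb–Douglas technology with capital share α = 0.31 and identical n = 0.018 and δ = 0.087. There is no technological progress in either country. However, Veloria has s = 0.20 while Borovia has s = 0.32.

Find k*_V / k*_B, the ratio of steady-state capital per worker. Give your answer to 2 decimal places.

Steady-state k* = [s/(n + δ)]^(1/(1−α)), so the ratio is [ (s_V/(n + δ)_V) / (s_B/(n + δ)_B) ]^1.4493.
s_V/(n + δ)_V = 0.20/0.105 = 1.9048; s_B/(n + δ)_B = 0.32/0.105 = 3.0476.
Ratio = (1.9048/3.0476)^1.4493 = 0.6250^1.4493 ≈ 0.5060

ratio ≈ 0.51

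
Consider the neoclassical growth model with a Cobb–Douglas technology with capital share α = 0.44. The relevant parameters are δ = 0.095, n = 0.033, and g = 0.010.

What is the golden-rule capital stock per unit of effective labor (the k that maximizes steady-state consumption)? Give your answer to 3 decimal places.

k_gold ≈ 7.929

The golden rule sets f'(k) = n + g + δ, i.e. α·k^(α−1) = n + g + δ.
So k^(1−α) = α / (n + g + δ) = 0.44 / 0.138 = 3.1884.
k_gold = 3.1884^(1/0.56) ≈ 7.9293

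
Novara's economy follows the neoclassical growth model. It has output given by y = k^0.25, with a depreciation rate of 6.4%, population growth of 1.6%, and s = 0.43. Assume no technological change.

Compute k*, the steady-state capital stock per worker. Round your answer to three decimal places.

k* = 9.415

At the steady state, Δk = 0, so s·k^α = (n + δ)·k.
Rearranging, k^(1−α) = s / (n + δ).
k^0.75 = 0.43 / (0.016 + 0.064) = 0.43 / 0.080 = 5.3750
k* = 5.3750^(1/0.75) ≈ 9.4154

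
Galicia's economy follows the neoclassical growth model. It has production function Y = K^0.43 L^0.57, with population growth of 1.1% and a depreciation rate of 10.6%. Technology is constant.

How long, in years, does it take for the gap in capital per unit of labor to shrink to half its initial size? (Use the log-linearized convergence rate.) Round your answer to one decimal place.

Near the steady state the convergence rate is λ = (1 − α)(n + δ).
λ = (1 − 0.43) × 0.117 = 0.57 × 0.117 = 0.06669
Half-life = ln 2 / λ = 0.6931 / 0.06669 ≈ 10.39 years

t_½ ≈ 10.4 years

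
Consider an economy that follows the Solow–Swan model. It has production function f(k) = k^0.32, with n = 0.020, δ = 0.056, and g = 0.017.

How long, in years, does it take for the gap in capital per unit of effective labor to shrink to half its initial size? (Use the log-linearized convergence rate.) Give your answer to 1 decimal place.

t_½ ≈ 11.0 years

Near the steady state the convergence rate is λ = (1 − α)(n + g + δ).
λ = (1 − 0.32) × 0.093 = 0.68 × 0.093 = 0.06324
Half-life = ln 2 / λ = 0.6931 / 0.06324 ≈ 10.96 years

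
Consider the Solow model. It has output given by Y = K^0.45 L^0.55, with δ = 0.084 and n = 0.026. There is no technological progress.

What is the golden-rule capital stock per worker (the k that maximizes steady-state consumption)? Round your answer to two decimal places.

k_gold ≈ 12.95

The golden rule sets f'(k) = n + δ, i.e. α·k^(α−1) = n + δ.
So k^(1−α) = α / (n + δ) = 0.45 / 0.110 = 4.0909.
k_gold = 4.0909^(1/0.55) ≈ 12.9538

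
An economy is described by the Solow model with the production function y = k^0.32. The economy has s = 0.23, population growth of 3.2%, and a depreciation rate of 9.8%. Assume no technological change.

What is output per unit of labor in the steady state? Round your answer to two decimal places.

Steady state requires s·f(k) = (n + δ)·k, i.e. s·k^α = (n + δ)·k.
Rearranging, k^(1−α) = s / (n + δ).
k^0.68 = 0.23 / (0.032 + 0.098) = 0.23 / 0.130 = 1.7692
k* = 1.7692^(1/0.68) ≈ 2.3141
y* = (k*)^α = 2.3141^0.32 ≈ 1.3080

y* ≈ 1.31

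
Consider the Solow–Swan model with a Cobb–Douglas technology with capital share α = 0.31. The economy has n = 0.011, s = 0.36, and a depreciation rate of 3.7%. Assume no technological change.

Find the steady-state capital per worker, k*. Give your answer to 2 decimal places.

k* ≈ 18.54

At the steady state, Δk = 0, so s·k^α = (n + δ)·k.
Dividing both sides by k: k^(1−α) = s / (n + δ).
k^0.69 = 0.36 / (0.011 + 0.037) = 0.36 / 0.048 = 7.5000
k* = 7.5000^(1/0.69) ≈ 18.5441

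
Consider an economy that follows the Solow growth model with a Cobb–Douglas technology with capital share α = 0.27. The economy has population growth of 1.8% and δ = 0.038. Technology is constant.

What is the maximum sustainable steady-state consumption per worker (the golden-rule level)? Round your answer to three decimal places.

c_gold ≈ 1.306

At the golden rule, f'(k) = n + δ, so α·k^(α−1) = n + δ and k_gold = (α/(n + δ))^(1/(1−α)).
k_gold = (0.27/0.056)^(1/0.73) = 4.8214^1.3699 ≈ 8.6274
c_gold = f(k_gold) − (n + δ)·k_gold = 1.7893 − 0.056×8.6274 ≈ 1.3062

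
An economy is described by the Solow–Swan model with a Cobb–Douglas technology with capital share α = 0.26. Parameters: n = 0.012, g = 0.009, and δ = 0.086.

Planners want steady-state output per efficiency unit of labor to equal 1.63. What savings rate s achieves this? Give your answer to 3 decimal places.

In steady state, investment equals break-even investment: s·k^α = (n + g + δ)·k.
Since y* = [s/(n + g + δ)]^(α/(1−α)), we have s/(n + g + δ) = (y*)^((1−α)/α) = 1.63^2.8462 = 4.0172.
Therefore s = 4.0172 × (n + g + δ) = 4.0172 × 0.107 = 0.4298.

s ≈ 0.430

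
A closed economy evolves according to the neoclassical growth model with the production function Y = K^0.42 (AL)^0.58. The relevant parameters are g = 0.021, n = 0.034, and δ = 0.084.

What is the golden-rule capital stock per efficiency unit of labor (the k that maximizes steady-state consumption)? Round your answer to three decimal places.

k_gold ≈ 6.730

The golden rule sets f'(k) = n + g + δ, i.e. α·k^(α−1) = n + g + δ.
So k^(1−α) = α / (n + g + δ) = 0.42 / 0.139 = 3.0216.
k_gold = 3.0216^(1/0.58) ≈ 6.7297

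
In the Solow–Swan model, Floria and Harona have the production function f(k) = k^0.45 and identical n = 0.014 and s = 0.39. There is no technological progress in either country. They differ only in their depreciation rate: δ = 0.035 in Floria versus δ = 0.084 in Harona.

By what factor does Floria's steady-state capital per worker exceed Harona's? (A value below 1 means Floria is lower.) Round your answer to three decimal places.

Steady-state k* = [s/(n + δ)]^(1/(1−α)), so the ratio is [ (s_F/(n + δ)_F) / (s_H/(n + δ)_H) ]^1.8182.
s_F/(n + δ)_F = 0.39/0.049 = 7.9592; s_H/(n + δ)_H = 0.39/0.098 = 3.9796.
Ratio = (7.9592/3.9796)^1.8182 = 2.0000^1.8182 ≈ 3.5264

k*_F / k*_H ≈ 3.526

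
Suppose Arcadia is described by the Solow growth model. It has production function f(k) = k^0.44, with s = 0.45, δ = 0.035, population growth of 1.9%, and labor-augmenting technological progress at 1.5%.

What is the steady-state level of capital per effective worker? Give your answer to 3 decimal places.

k* = 28.459

Steady state requires s·f(k) = (n + g + δ)·k, i.e. s·k^α = (n + g + δ)·k.
Rearranging, k^(1−α) = s / (n + g + δ).
k^0.56 = 0.45 / (0.019 + 0.015 + 0.035) = 0.45 / 0.069 = 6.5217
k* = 6.5217^(1/0.56) ≈ 28.4587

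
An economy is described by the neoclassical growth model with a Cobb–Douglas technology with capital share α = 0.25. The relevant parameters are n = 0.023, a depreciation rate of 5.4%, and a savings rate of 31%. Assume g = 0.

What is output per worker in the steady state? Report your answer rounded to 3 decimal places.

y* = 1.591

At the steady state, Δk = 0, so s·k^α = (n + δ)·k.
Dividing both sides by k: k^(1−α) = s / (n + δ).
k^0.75 = 0.31 / (0.023 + 0.054) = 0.31 / 0.077 = 4.0260
k* = 4.0260^(1/0.75) ≈ 6.4047
y* = (k*)^α = 6.4047^0.25 ≈ 1.5908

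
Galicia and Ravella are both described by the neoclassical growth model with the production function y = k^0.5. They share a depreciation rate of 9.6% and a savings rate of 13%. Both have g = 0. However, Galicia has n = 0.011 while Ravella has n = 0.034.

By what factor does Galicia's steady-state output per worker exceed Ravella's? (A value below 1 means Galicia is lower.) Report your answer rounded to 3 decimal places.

Steady-state y* = [s/(n + δ)]^(α/(1−α)), so the ratio is [ (s_G/(n + δ)_G) / (s_R/(n + δ)_R) ]^1.
s_G/(n + δ)_G = 0.13/0.107 = 1.2150; s_R/(n + δ)_R = 0.13/0.130 = 1.0000.
Ratio = (1.2150/1.0000)^1 = 1.2150^1 ≈ 1.2150

y*_G / y*_R ≈ 1.215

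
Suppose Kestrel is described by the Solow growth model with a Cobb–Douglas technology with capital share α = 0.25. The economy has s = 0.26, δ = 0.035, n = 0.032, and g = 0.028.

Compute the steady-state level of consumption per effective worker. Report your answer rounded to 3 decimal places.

c* ≈ 1.035

At the steady state, Δk = 0, so s·k^α = (n + g + δ)·k.
Rearranging, k^(1−α) = s / (n + g + δ).
k^0.75 = 0.26 / (0.032 + 0.028 + 0.035) = 0.26 / 0.095 = 2.7368
k* = 2.7368^(1/0.75) ≈ 3.8282
y* = (k*)^α = 3.8282^0.25 ≈ 1.3988
c* = (1 − s)·y* = (1 − 0.26) × 1.3988 ≈ 1.0351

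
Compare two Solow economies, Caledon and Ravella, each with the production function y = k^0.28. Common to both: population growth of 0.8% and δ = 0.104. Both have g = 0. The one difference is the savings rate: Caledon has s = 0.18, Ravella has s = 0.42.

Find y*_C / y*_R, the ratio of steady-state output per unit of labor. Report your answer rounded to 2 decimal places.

Steady-state y* = [s/(n + δ)]^(α/(1−α)), so the ratio is [ (s_C/(n + δ)_C) / (s_R/(n + δ)_R) ]^0.3889.
s_C/(n + δ)_C = 0.18/0.112 = 1.6071; s_R/(n + δ)_R = 0.42/0.112 = 3.7500.
Ratio = (1.6071/3.7500)^0.3889 = 0.4286^0.3889 ≈ 0.7193

y*_C / y*_R ≈ 0.72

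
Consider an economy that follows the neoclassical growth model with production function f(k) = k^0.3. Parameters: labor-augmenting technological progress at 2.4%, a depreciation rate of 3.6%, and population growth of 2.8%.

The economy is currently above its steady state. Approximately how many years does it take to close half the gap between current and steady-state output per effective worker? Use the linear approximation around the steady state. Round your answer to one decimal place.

Near the steady state the convergence rate is λ = (1 − α)(n + g + δ).
λ = (1 − 0.3) × 0.088 = 0.7 × 0.088 = 0.0616
Half-life = ln 2 / λ = 0.6931 / 0.0616 ≈ 11.25 years

t_½ ≈ 11.3 years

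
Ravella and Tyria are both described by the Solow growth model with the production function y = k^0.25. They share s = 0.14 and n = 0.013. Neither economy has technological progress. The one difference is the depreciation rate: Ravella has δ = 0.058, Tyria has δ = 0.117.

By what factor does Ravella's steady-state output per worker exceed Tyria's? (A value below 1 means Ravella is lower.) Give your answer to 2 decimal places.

Steady-state y* = [s/(n + δ)]^(α/(1−α)), so the ratio is [ (s_R/(n + δ)_R) / (s_T/(n + δ)_T) ]^0.3333.
s_R/(n + δ)_R = 0.14/0.071 = 1.9718; s_T/(n + δ)_T = 0.14/0.130 = 1.0769.
Ratio = (1.9718/1.0769)^0.3333 = 1.8310^0.3333 ≈ 1.2234

y*_R / y*_T ≈ 1.22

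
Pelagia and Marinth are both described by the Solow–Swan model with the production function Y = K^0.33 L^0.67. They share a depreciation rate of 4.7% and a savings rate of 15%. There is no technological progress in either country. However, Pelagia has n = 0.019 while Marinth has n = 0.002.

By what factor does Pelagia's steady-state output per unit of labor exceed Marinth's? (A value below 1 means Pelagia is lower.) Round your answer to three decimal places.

Steady-state y* = [s/(n + δ)]^(α/(1−α)), so the ratio is [ (s_P/(n + δ)_P) / (s_M/(n + δ)_M) ]^0.4925.
s_P/(n + δ)_P = 0.15/0.066 = 2.2727; s_M/(n + δ)_M = 0.15/0.049 = 3.0612.
Ratio = (2.2727/3.0612)^0.4925 = 0.7424^0.4925 ≈ 0.8636

ratio ≈ 0.864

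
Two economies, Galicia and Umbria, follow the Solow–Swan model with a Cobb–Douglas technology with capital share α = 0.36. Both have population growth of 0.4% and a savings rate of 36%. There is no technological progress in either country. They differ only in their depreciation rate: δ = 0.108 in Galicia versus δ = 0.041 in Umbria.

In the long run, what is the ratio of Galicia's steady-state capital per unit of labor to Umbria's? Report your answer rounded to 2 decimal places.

ratio ≈ 0.24

Steady-state k* = [s/(n + δ)]^(1/(1−α)), so the ratio is [ (s_G/(n + δ)_G) / (s_U/(n + δ)_U) ]^1.5625.
s_G/(n + δ)_G = 0.36/0.112 = 3.2143; s_U/(n + δ)_U = 0.36/0.045 = 8.0000.
Ratio = (3.2143/8.0000)^1.5625 = 0.4018^1.5625 ≈ 0.2406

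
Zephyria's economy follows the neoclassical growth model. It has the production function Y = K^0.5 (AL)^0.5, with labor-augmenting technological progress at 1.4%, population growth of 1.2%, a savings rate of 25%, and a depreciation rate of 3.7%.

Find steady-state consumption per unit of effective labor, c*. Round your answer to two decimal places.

c* = 2.98

In steady state, investment equals break-even investment: s·k^α = (n + g + δ)·k.
Dividing both sides by k: k^(1−α) = s / (n + g + δ).
k^0.5 = 0.25 / (0.012 + 0.014 + 0.037) = 0.25 / 0.063 = 3.9683
k* = 3.9683^(1/0.5) ≈ 15.7474
y* = (k*)^α = 15.7474^0.5 ≈ 3.9683
c* = (1 − s)·y* = (1 − 0.25) × 3.9683 ≈ 2.9762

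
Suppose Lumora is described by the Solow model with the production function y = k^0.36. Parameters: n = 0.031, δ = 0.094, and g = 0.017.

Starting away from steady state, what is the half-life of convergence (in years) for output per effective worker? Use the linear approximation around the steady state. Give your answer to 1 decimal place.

t_½ ≈ 7.6 years

Near the steady state the convergence rate is λ = (1 − α)(n + g + δ).
λ = (1 − 0.36) × 0.142 = 0.64 × 0.142 = 0.09088
Half-life = ln 2 / λ = 0.6931 / 0.09088 ≈ 7.63 years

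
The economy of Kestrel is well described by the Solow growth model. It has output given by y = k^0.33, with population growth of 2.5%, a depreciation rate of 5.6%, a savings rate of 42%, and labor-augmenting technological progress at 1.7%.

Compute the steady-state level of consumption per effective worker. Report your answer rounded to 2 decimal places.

c* = 1.19

Steady state requires s·f(k) = (n + g + δ)·k, i.e. s·k^α = (n + g + δ)·k.
Dividing both sides by k: k^(1−α) = s / (n + g + δ).
k^0.67 = 0.42 / (0.025 + 0.017 + 0.056) = 0.42 / 0.098 = 4.2857
k* = 4.2857^(1/0.67) ≈ 8.7764
y* = (k*)^α = 8.7764^0.33 ≈ 2.0478
c* = (1 − s)·y* = (1 − 0.42) × 2.0478 ≈ 1.1877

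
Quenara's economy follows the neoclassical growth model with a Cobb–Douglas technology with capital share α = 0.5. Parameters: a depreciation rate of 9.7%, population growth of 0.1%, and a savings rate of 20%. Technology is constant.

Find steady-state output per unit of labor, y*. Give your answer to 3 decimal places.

y* = 2.041

In steady state, investment equals break-even investment: s·k^α = (n + δ)·k.
Rearranging, k^(1−α) = s / (n + δ).
k^0.5 = 0.20 / (0.001 + 0.097) = 0.20 / 0.098 = 2.0408
k* = 2.0408^(1/0.5) ≈ 4.1649
y* = (k*)^α = 4.1649^0.5 ≈ 2.0408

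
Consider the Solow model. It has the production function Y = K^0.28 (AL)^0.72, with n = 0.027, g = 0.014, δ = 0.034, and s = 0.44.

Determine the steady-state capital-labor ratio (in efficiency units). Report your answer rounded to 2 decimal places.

k* = 11.67

At the steady state, Δk = 0, so s·k^α = (n + g + δ)·k.
Dividing both sides by k: k^(1−α) = s / (n + g + δ).
k^0.72 = 0.44 / (0.027 + 0.014 + 0.034) = 0.44 / 0.075 = 5.8667
k* = 5.8667^(1/0.72) ≈ 11.6738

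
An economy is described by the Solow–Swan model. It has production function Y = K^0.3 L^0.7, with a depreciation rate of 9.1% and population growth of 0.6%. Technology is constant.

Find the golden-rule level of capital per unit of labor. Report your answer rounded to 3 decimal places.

The golden rule sets f'(k) = n + δ, i.e. α·k^(α−1) = n + δ.
So k^(1−α) = α / (n + δ) = 0.3 / 0.097 = 3.0928.
k_gold = 3.0928^(1/0.7) ≈ 5.0177

k_gold ≈ 5.018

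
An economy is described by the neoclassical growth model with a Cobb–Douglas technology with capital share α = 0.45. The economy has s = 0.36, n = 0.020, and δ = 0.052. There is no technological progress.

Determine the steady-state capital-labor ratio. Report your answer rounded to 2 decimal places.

In steady state, investment equals break-even investment: s·k^α = (n + δ)·k.
Dividing both sides by k: k^(1−α) = s / (n + δ).
k^0.55 = 0.36 / (0.020 + 0.052) = 0.36 / 0.072 = 5.0000
k* = 5.0000^(1/0.55) ≈ 18.6575

k* ≈ 18.66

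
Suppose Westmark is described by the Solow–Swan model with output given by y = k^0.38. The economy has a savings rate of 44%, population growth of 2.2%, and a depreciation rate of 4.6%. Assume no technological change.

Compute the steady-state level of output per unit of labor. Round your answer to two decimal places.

y* ≈ 3.14

Steady state requires s·f(k) = (n + δ)·k, i.e. s·k^α = (n + δ)·k.
Rearranging, k^(1−α) = s / (n + δ).
k^0.62 = 0.44 / (0.022 + 0.046) = 0.44 / 0.068 = 6.4706
k* = 6.4706^(1/0.62) ≈ 20.3224
y* = (k*)^α = 20.3224^0.38 ≈ 3.1407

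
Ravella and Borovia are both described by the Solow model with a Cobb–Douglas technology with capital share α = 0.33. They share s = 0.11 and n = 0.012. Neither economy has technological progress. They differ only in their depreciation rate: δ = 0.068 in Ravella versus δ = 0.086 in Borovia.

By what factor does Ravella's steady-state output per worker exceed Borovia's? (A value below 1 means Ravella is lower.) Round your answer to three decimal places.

ratio ≈ 1.105

Steady-state y* = [s/(n + δ)]^(α/(1−α)), so the ratio is [ (s_R/(n + δ)_R) / (s_B/(n + δ)_B) ]^0.4925.
s_R/(n + δ)_R = 0.11/0.080 = 1.3750; s_B/(n + δ)_B = 0.11/0.098 = 1.1224.
Ratio = (1.3750/1.1224)^0.4925 = 1.2251^0.4925 ≈ 1.1052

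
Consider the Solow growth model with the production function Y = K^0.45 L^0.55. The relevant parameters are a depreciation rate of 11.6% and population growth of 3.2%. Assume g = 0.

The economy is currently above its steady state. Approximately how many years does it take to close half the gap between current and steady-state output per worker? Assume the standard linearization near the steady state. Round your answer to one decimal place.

t_½ ≈ 8.5 years

Near the steady state the convergence rate is λ = (1 − α)(n + δ).
λ = (1 − 0.45) × 0.148 = 0.55 × 0.148 = 0.0814
Half-life = ln 2 / λ = 0.6931 / 0.0814 ≈ 8.51 years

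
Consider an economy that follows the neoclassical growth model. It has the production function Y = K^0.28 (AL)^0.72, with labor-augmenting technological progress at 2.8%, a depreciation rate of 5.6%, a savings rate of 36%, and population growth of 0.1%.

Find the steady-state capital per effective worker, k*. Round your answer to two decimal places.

Steady state requires s·f(k) = (n + g + δ)·k, i.e. s·k^α = (n + g + δ)·k.
Dividing both sides by k: k^(1−α) = s / (n + g + δ).
k^0.72 = 0.36 / (0.001 + 0.028 + 0.056) = 0.36 / 0.085 = 4.2353
k* = 4.2353^(1/0.72) ≈ 7.4246

k* ≈ 7.42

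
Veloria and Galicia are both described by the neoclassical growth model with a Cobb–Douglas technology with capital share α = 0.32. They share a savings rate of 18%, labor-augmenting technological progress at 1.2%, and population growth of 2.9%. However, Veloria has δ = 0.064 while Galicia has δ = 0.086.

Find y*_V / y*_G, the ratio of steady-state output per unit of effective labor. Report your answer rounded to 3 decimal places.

ratio ≈ 1.094

Steady-state y* = [s/(n + g + δ)]^(α/(1−α)), so the ratio is [ (s_V/(n + g + δ)_V) / (s_G/(n + g + δ)_G) ]^0.4706.
s_V/(n + g + δ)_V = 0.18/0.105 = 1.7143; s_G/(n + g + δ)_G = 0.18/0.127 = 1.4173.
Ratio = (1.7143/1.4173)^0.4706 = 1.2096^0.4706 ≈ 1.0937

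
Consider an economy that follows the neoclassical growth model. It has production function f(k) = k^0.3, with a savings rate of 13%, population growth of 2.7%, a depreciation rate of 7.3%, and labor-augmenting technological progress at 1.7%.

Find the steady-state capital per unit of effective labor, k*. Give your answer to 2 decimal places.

k* ≈ 1.16

In steady state, investment equals break-even investment: s·k^α = (n + g + δ)·k.
Rearranging, k^(1−α) = s / (n + g + δ).
k^0.7 = 0.13 / (0.027 + 0.017 + 0.073) = 0.13 / 0.117 = 1.1111
k* = 1.1111^(1/0.7) ≈ 1.1624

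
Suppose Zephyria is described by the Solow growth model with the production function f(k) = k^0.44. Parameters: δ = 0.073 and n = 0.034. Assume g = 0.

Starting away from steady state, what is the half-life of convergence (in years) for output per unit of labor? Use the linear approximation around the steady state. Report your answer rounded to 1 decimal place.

Near the steady state the convergence rate is λ = (1 − α)(n + δ).
λ = (1 − 0.44) × 0.107 = 0.56 × 0.107 = 0.05992
Half-life = ln 2 / λ = 0.6931 / 0.05992 ≈ 11.57 years

about 11.6 years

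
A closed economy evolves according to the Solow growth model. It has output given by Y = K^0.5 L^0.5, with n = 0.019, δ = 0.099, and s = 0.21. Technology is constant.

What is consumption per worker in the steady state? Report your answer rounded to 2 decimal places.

In steady state, investment equals break-even investment: s·k^α = (n + δ)·k.
Dividing both sides by k: k^(1−α) = s / (n + δ).
k^0.5 = 0.21 / (0.019 + 0.099) = 0.21 / 0.118 = 1.7797
k* = 1.7797^(1/0.5) ≈ 3.1673
y* = (k*)^α = 3.1673^0.5 ≈ 1.7797
c* = (1 − s)·y* = (1 − 0.21) × 1.7797 ≈ 1.4060

c* ≈ 1.41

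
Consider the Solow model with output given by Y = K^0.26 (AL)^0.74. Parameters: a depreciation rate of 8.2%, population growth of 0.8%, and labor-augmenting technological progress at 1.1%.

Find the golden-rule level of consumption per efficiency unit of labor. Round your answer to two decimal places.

c_gold ≈ 1.03

At the golden rule, f'(k) = n + g + δ, so α·k^(α−1) = n + g + δ and k_gold = (α/(n + g + δ))^(1/(1−α)).
k_gold = (0.26/0.101)^(1/0.74) = 2.5743^1.3514 ≈ 3.5889
c_gold = f(k_gold) − (n + g + δ)·k_gold = 1.3941 − 0.101×3.5889 ≈ 1.0316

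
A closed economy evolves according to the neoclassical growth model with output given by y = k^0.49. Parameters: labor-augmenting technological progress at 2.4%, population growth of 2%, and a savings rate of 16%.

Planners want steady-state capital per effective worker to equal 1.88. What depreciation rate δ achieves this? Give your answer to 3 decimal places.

δ ≈ 0.072

At the steady state, Δk = 0, so s·k^α = (n + g + δ)·k.
So s / (n + g + δ) = (k*)^(1−α) = 1.88^0.51 = 1.3798.
Therefore n + g + δ = s / 1.3798 = 0.16 / 1.3798 = 0.1160, so δ = 0.1160 − 0.044 = 0.0720.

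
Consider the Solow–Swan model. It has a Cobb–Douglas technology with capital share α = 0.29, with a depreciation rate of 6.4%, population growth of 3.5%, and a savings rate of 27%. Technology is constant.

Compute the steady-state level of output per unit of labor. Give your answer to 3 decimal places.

In steady state, investment equals break-even investment: s·k^α = (n + δ)·k.
Dividing both sides by k: k^(1−α) = s / (n + δ).
k^0.71 = 0.27 / (0.035 + 0.064) = 0.27 / 0.099 = 2.7273
k* = 2.7273^(1/0.71) ≈ 4.1087
y* = (k*)^α = 4.1087^0.29 ≈ 1.5065

y* ≈ 1.507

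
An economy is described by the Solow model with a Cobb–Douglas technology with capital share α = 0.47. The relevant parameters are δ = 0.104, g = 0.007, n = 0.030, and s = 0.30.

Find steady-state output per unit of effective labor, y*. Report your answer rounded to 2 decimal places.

y* = 1.95

Steady state requires s·f(k) = (n + g + δ)·k, i.e. s·k^α = (n + g + δ)·k.
Dividing both sides by k: k^(1−α) = s / (n + g + δ).
k^0.53 = 0.30 / (0.030 + 0.007 + 0.104) = 0.30 / 0.141 = 2.1277
k* = 2.1277^(1/0.53) ≈ 4.1562
y* = (k*)^α = 4.1562^0.47 ≈ 1.9534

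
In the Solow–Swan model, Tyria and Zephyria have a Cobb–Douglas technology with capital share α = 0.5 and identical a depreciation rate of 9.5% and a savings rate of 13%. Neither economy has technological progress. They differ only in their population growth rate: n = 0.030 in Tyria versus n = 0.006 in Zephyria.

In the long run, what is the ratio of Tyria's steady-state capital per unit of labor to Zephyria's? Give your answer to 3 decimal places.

Steady-state k* = [s/(n + δ)]^(1/(1−α)), so the ratio is [ (s_T/(n + δ)_T) / (s_Z/(n + δ)_Z) ]^2.
s_T/(n + δ)_T = 0.13/0.125 = 1.0400; s_Z/(n + δ)_Z = 0.13/0.101 = 1.2871.
Ratio = (1.0400/1.2871)^2 = 0.8080^2 ≈ 0.6529

ratio ≈ 0.653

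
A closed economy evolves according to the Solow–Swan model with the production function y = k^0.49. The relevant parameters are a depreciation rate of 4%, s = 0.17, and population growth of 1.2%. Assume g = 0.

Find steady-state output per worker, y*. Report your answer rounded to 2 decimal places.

At the steady state, Δk = 0, so s·k^α = (n + δ)·k.
Dividing both sides by k: k^(1−α) = s / (n + δ).
k^0.51 = 0.17 / (0.012 + 0.040) = 0.17 / 0.052 = 3.2692
k* = 3.2692^(1/0.51) ≈ 10.2026
y* = (k*)^α = 10.2026^0.49 ≈ 3.1208

y* ≈ 3.12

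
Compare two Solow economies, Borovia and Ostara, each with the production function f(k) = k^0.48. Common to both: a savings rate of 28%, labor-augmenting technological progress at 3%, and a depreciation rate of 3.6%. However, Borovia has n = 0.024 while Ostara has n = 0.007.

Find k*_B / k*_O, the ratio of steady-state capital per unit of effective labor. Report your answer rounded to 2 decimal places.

Steady-state k* = [s/(n + g + δ)]^(1/(1−α)), so the ratio is [ (s_B/(n + g + δ)_B) / (s_O/(n + g + δ)_O) ]^1.9231.
s_B/(n + g + δ)_B = 0.28/0.090 = 3.1111; s_O/(n + g + δ)_O = 0.28/0.073 = 3.8356.
Ratio = (3.1111/3.8356)^1.9231 = 0.8111^1.9231 ≈ 0.6686

ratio ≈ 0.67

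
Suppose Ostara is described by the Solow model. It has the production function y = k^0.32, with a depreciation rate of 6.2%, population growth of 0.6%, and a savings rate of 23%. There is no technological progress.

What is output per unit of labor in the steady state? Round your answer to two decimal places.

y* ≈ 1.77

Steady state requires s·f(k) = (n + δ)·k, i.e. s·k^α = (n + δ)·k.
Rearranging, k^(1−α) = s / (n + δ).
k^0.68 = 0.23 / (0.006 + 0.062) = 0.23 / 0.068 = 3.3824
k* = 3.3824^(1/0.68) ≈ 6.0017
y* = (k*)^α = 6.0017^0.32 ≈ 1.7744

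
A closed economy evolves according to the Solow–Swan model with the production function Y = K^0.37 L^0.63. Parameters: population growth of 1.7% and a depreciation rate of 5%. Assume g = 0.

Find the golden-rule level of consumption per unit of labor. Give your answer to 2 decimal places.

c_gold ≈ 1.72

At the golden rule, f'(k) = n + δ, so α·k^(α−1) = n + δ and k_gold = (α/(n + δ))^(1/(1−α)).
k_gold = (0.37/0.067)^(1/0.63) = 5.5224^1.5873 ≈ 15.0654
c_gold = f(k_gold) − (n + δ)·k_gold = 2.7281 − 0.067×15.0654 ≈ 1.7187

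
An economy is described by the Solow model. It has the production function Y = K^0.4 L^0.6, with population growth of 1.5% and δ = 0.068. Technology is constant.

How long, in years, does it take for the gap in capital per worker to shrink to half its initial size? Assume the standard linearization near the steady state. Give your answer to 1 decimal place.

Near the steady state the convergence rate is λ = (1 − α)(n + δ).
λ = (1 − 0.4) × 0.083 = 0.6 × 0.083 = 0.0498
Half-life = ln 2 / λ = 0.6931 / 0.0498 ≈ 13.92 years

t_½ ≈ 13.9 years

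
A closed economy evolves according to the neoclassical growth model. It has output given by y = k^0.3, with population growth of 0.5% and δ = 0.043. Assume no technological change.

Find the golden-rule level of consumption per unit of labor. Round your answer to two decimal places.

c_gold ≈ 1.54

At the golden rule, f'(k) = n + δ, so α·k^(α−1) = n + δ and k_gold = (α/(n + δ))^(1/(1−α)).
k_gold = (0.3/0.048)^(1/0.7) = 6.2500^1.4286 ≈ 13.7086
c_gold = f(k_gold) − (n + δ)·k_gold = 2.1933 − 0.048×13.7086 ≈ 1.5353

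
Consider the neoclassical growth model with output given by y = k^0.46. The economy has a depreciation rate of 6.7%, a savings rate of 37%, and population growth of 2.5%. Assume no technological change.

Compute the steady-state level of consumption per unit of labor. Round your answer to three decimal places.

c* = 2.062

At the steady state, Δk = 0, so s·k^α = (n + δ)·k.
Dividing both sides by k: k^(1−α) = s / (n + δ).
k^0.54 = 0.37 / (0.025 + 0.067) = 0.37 / 0.092 = 4.0217
k* = 4.0217^(1/0.54) ≈ 13.1606
y* = (k*)^α = 13.1606^0.46 ≈ 3.2724
c* = (1 − s)·y* = (1 − 0.37) × 3.2724 ≈ 2.0616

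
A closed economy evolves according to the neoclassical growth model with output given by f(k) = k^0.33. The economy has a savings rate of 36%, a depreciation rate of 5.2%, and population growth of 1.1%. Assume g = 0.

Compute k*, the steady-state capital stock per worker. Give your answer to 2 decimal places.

k* ≈ 13.48

At the steady state, Δk = 0, so s·k^α = (n + δ)·k.
Rearranging, k^(1−α) = s / (n + δ).
k^0.67 = 0.36 / (0.011 + 0.052) = 0.36 / 0.063 = 5.7143
k* = 5.7143^(1/0.67) ≈ 13.4833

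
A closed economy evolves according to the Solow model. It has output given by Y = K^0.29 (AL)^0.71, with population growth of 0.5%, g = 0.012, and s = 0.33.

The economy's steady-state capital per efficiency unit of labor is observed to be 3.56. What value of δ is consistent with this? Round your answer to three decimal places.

Steady state requires s·f(k) = (n + g + δ)·k, i.e. s·k^α = (n + g + δ)·k.
So s / (n + g + δ) = (k*)^(1−α) = 3.56^0.71 = 2.4634.
Therefore n + g + δ = s / 2.4634 = 0.33 / 2.4634 = 0.1340, so δ = 0.1340 − 0.017 = 0.1170.

δ ≈ 0.117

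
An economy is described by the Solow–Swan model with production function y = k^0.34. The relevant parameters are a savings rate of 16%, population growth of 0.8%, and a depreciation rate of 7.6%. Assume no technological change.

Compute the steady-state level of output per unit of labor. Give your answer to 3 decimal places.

y* ≈ 1.394

In steady state, investment equals break-even investment: s·k^α = (n + δ)·k.
Rearranging, k^(1−α) = s / (n + δ).
k^0.66 = 0.16 / (0.008 + 0.076) = 0.16 / 0.084 = 1.9048
k* = 1.9048^(1/0.66) ≈ 2.6547
y* = (k*)^α = 2.6547^0.34 ≈ 1.3937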